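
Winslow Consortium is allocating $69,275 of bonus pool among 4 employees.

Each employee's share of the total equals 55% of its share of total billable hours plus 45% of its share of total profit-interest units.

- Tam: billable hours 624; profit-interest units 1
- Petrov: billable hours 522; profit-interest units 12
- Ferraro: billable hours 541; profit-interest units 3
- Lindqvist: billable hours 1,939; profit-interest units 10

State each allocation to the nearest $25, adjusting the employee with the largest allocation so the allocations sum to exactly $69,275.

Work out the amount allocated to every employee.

Tam: $7,750 · Petrov: $19,875 · Ferraro: $9,275 · Lindqvist: $32,375

Totals — billable hours 3,626, profit-interest units 26.
Combined weights (55% billable hours + 45% profit-interest units): Tam 0.1120; Petrov 0.2869; Ferraro 0.1340; Lindqvist 0.4672.
Proportional shares: Tam 7,755.85; Petrov 19,872.95; Ferraro 9,281.69; Lindqvist 32,364.51.
At nearest $25: Tam $7,750; Petrov $19,875; Ferraro $9,275; Lindqvist $32,375. Sum = $69,275.
Sum already equals the total — no adjustment.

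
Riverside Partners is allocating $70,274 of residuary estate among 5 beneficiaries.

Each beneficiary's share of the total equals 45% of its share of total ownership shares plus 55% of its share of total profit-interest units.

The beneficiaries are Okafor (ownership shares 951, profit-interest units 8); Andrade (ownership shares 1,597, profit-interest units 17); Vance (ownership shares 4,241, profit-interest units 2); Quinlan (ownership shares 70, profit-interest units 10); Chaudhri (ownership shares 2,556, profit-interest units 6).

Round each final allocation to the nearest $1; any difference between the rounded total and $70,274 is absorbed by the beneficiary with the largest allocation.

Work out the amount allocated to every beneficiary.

Totals — ownership shares 9,415, profit-interest units 43.
Blended shares (45% ownership shares + 55% profit-interest units): Okafor 0.1478; Andrade 0.2938; Vance 0.2283; Quinlan 0.1313; Chaudhri 0.1989.
Raw shares: Okafor 10,385.07; Andrade 20,644.55; Vance 16,042.47; Quinlan 9,223.65; Chaudhri 13,978.27.
Rounded to nearest $1: Okafor $10,385; Andrade $20,645; Vance $16,042; Quinlan $9,224; Chaudhri $13,978. Sum = $70,274.
No rounding difference to absorb.

Okafor: $10,385 · Andrade: $20,645 · Vance: $16,042 · Quinlan: $9,224 · Chaudhri: $13,978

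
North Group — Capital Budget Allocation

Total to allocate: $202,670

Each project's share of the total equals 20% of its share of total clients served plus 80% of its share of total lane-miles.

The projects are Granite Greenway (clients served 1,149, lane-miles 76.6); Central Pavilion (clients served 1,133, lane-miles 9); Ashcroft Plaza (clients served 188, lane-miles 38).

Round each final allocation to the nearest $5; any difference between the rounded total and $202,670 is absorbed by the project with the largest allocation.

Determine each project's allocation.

Granite Greenway: $119,335 | Central Pavilion: $30,400 | Ashcroft Plaza: $52,935

Totals — clients served 2,470, lane-miles 123.6.
Combined weights (20% clients served + 80% lane-miles): Granite Greenway 0.5888; Central Pavilion 0.1500; Ashcroft Plaza 0.2612.
Raw shares: Granite Greenway 119,338.04; Central Pavilion 30,399.15; Ashcroft Plaza 52,932.82.
Rounded to nearest $5: Granite Greenway $119,340; Central Pavilion $30,400; Ashcroft Plaza $52,935. Sum = $202,675.
Difference $202,670 − $202,675 = −$5 applied to largest allocation (Granite Greenway): Granite Greenway becomes $119,335.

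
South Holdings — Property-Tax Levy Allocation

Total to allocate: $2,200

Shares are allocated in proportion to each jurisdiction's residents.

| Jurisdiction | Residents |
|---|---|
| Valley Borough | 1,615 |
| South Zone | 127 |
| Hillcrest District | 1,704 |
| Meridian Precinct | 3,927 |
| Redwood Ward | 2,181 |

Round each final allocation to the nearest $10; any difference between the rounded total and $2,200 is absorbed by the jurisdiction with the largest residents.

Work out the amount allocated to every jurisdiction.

Valley Borough: $370 · South Zone: $30 · Hillcrest District: $390 · Meridian Precinct: $910 · Redwood Ward: $500

Total residents = 9,554.
Proportional shares: Valley Borough 1,615/9,554 × $2,200 = 371.89; South Zone 127/9,554 × $2,200 = 29.24; Hillcrest District 1,704/9,554 × $2,200 = 392.38; Meridian Precinct 3,927/9,554 × $2,200 = 904.27; Redwood Ward 2,181/9,554 × $2,200 = 502.22.
At nearest $10: Valley Borough $370; South Zone $30; Hillcrest District $390; Meridian Precinct $900; Redwood Ward $500. Sum = $2,190.
Difference $2,200 − $2,190 = +$10 applied to largest residents (Meridian Precinct): Meridian Precinct becomes $910.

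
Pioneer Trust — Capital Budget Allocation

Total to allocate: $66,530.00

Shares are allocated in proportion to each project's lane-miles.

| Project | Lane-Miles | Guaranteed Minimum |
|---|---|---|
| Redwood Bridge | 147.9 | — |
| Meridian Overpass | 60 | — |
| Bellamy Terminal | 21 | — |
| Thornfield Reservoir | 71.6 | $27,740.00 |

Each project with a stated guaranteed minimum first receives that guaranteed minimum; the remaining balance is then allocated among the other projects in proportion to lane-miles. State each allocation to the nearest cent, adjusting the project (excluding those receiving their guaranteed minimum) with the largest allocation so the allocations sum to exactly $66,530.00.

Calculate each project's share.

Redwood Bridge: $25,063.52; Meridian Overpass: $10,167.76; Bellamy Terminal: $3,558.72; Thornfield Reservoir: $27,740.00

Minimums first: Thornfield Reservoir $27,740.00. Balance $38,790.00.
Balance split over remaining lane-miles 228.9: Redwood Bridge 25,063.5256 → $25,063.53; Meridian Overpass 10,167.7588 → $10,167.76; Bellamy Terminal 3,558.7156 → $3,558.72.
Rounding difference −$0.01 applied to Redwood Bridge → $25,063.52.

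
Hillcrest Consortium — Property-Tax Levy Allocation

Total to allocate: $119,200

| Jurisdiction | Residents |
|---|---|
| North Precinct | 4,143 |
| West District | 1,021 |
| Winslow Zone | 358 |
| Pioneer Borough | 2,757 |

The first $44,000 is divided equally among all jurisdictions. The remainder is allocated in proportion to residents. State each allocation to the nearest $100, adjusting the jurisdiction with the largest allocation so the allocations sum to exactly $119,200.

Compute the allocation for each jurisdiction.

$44,000 shared equally gives $11,000 per jurisdiction.
Remainder $75,200 by residents (total 8,279): North Precinct 37,631.79 → $37,600; West District 9,273.97 → $9,300; Winslow Zone 3,251.79 → $3,300; Pioneer Borough 25,042.44 → $25,000.
Totals: North Precinct $11,000 + $37,600 = $48,600; West District $11,000 + $9,300 = $20,300; Winslow Zone $11,000 + $3,300 = $14,300; Pioneer Borough $11,000 + $25,000 = $36,000.

North Precinct: $48,600; West District: $20,300; Winslow Zone: $14,300; Pioneer Borough: $36,000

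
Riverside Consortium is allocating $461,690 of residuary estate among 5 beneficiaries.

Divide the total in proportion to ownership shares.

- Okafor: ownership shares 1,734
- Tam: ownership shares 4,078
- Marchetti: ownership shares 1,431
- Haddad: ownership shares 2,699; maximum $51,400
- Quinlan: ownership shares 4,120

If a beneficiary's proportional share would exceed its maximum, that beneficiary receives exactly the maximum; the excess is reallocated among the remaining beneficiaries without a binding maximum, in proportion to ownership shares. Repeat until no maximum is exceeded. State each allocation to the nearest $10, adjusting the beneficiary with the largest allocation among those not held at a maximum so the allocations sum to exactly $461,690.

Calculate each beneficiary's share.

Combined ownership shares = 14,062.
Proportional shares (ignoring caps): Okafor 56,931.48; Tam 133,890.76; Marchetti 46,983.24; Haddad 88,614.80; Quinlan 135,269.72.
Held at cap: Haddad ($51,400); remaining pool $410,290 reallocated over remaining ownership shares 11,363.
Redistributed shares: Okafor 62,610.48 → $62,610; Tam 147,246.56 → $147,250; Marchetti 51,669.89 → $51,670; Quinlan 148,763.07 → $148,760.

Okafor: $62,610 · Tam: $147,250 · Marchetti: $51,670 · Haddad: $51,400 · Quinlan: $148,760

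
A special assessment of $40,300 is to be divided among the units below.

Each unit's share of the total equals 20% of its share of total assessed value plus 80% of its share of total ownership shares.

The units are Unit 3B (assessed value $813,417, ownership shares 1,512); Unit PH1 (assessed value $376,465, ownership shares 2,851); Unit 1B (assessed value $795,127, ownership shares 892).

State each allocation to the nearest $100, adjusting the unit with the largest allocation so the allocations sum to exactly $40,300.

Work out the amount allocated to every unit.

Assessed value total 1,985,009; ownership shares total 5,255.
Composite weights (20% assessed value + 80% ownership shares): Unit 3B 0.3121; Unit PH1 0.4720; Unit 1B 0.2159.
Proportional shares: Unit 3B 12,579.11; Unit PH1 19,019.81; Unit 1B 8,701.08.
Rounded to nearest $100: Unit 3B $12,600; Unit PH1 $19,000; Unit 1B $8,700. Sum = $40,300.
No rounding difference to absorb.

Unit 3B: $12,600; Unit PH1: $19,000; Unit 1B: $8,700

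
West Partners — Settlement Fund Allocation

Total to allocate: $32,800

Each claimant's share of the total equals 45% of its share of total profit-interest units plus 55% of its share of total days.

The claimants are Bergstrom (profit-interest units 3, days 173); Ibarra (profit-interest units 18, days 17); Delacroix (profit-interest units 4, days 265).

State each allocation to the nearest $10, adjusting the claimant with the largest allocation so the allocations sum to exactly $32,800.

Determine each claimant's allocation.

Bergstrom: $8,630 · Ibarra: $11,300 · Delacroix: $12,870

Profit-interest units total 25; days total 455.
Blended shares (45% profit-interest units + 55% days): Bergstrom 0.2631; Ibarra 0.3445; Delacroix 0.3923.
Unrounded shares: Bergstrom 8,630.36; Ibarra 11,301.22; Delacroix 12,868.41.
Rounded to nearest $10: Bergstrom $8,630; Ibarra $11,300; Delacroix $12,870. Sum = $32,800.
Rounded total matches; no reconciliation needed.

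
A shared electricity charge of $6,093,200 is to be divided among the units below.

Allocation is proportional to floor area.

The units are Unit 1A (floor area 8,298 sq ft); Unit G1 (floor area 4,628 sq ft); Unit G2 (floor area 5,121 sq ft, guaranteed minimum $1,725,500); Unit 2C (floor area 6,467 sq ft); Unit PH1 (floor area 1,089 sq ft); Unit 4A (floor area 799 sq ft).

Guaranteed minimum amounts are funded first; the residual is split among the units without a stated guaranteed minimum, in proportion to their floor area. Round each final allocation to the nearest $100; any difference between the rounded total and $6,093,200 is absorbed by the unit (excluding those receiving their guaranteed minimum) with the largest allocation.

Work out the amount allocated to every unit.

Fund the minimums — Unit G2 $1,725,500. Balance $4,367,700.
Balance split over remaining floor area 21,281: Unit 1A 1,703,076.67 → $1,703,100; Unit G1 949,848.01 → $949,800; Unit 2C 1,327,283.30 → $1,327,300; Unit PH1 223,505.72 → $223,500; Unit 4A 163,986.29 → $164,000.

Unit 1A: $1,703,100; Unit G1: $949,800; Unit G2: $1,725,500; Unit 2C: $1,327,300; Unit PH1: $223,500; Unit 4A: $164,000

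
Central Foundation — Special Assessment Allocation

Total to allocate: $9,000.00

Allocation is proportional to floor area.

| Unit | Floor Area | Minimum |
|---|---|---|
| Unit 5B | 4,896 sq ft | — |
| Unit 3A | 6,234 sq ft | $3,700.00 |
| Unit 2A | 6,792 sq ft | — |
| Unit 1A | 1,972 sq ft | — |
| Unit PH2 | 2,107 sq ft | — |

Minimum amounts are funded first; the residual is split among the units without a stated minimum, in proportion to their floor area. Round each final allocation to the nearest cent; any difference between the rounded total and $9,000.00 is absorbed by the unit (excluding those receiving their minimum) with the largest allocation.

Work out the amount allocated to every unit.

Unit 5B: $1,645.77 | Unit 3A: $3,700.00 | Unit 2A: $2,283.09 | Unit 1A: $662.88 | Unit PH2: $708.26

Guaranteed amounts: Unit 3A $3,700.00. Balance $5,300.00.
Balance split over remaining floor area 15,767: Unit 5B 1,645.7665 → $1,645.77; Unit 2A 2,283.0976 → $2,283.10; Unit 1A 662.8782 → $662.88; Unit PH2 708.2578 → $708.26.
Rounding difference −$0.01 applied to Unit 2A → $2,283.09.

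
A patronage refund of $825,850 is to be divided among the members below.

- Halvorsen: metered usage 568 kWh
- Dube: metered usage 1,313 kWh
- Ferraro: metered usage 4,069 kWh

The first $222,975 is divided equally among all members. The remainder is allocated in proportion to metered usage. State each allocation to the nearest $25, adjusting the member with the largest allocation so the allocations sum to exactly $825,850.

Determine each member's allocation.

Equal tier: $222,975 ÷ 3 = $74,325 apiece.
Remainder $602,875 by metered usage (total 5,950): Halvorsen 57,551.76 → $57,550; Dube 133,037.79 → $133,050; Ferraro 412,285.44 → $412,275.
Totals: Halvorsen $74,325 + $57,550 = $131,875; Dube $74,325 + $133,050 = $207,375; Ferraro $74,325 + $412,275 = $486,600.

Halvorsen: $131,875 · Dube: $207,375 · Ferraro: $486,600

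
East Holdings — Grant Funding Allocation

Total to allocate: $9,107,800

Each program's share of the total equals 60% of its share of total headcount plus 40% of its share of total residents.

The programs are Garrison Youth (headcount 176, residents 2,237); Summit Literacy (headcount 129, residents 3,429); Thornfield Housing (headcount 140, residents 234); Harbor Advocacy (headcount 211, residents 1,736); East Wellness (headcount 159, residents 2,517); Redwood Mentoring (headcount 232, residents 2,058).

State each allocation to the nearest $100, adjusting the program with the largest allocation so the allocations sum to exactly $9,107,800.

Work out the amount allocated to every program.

Totals — headcount 1,047, residents 12,211.
Combined weights (60% headcount + 40% residents): Garrison Youth 0.1741; Summit Literacy 0.1863; Thornfield Housing 0.0879; Harbor Advocacy 0.1778; East Wellness 0.1736; Redwood Mentoring 0.2004.
Pro-rata amounts: Garrison Youth 1,586,012.17; Summit Literacy 1,696,331.89; Thornfield Housing 800,525.04; Harbor Advocacy 1,619,218.06; East Wellness 1,580,820.16; Redwood Mentoring 1,824,892.69.
After rounding ($100): Garrison Youth $1,586,000; Summit Literacy $1,696,300; Thornfield Housing $800,500; Harbor Advocacy $1,619,200; East Wellness $1,580,800; Redwood Mentoring $1,824,900. Sum = $9,107,700.
Difference $9,107,800 − $9,107,700 = +$100 applied to largest allocation (Redwood Mentoring): Redwood Mentoring becomes $1,825,000.

Garrison Youth: $1,586,000 · Summit Literacy: $1,696,300 · Thornfield Housing: $800,500 · Harbor Advocacy: $1,619,200 · East Wellness: $1,580,800 · Redwood Mentoring: $1,825,000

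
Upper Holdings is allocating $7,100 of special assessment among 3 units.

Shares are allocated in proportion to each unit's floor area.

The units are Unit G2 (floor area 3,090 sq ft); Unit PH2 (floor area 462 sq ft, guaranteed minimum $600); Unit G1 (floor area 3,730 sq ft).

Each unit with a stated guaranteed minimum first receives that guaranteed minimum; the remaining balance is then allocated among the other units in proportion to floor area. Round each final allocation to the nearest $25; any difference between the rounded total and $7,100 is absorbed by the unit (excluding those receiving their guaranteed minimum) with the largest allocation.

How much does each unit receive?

Unit G2: $2,950; Unit PH2: $600; Unit G1: $3,550

Guaranteed amounts: Unit PH2 $600. Residual $6,500.
Residual split over remaining floor area 6,820: Unit G2 2,945.01 → $2,950; Unit G1 3,554.99 → $3,550.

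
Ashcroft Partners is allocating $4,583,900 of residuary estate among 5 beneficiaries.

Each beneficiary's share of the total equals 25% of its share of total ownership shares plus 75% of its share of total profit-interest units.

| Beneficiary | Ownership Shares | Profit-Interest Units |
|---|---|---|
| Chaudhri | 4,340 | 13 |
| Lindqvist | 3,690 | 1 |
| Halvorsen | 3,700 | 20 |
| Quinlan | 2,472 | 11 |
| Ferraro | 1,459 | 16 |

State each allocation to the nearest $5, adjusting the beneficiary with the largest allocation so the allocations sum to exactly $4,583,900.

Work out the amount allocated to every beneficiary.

Chaudhri: $1,050,245 | Lindqvist: $326,370 | Halvorsen: $1,397,935 | Quinlan: $800,840 | Ferraro: $1,008,510

Totals — ownership shares 15,661, profit-interest units 61.
Composite weights (25% ownership shares + 75% profit-interest units): Chaudhri 0.2291; Lindqvist 0.0712; Halvorsen 0.3050; Quinlan 0.1747; Ferraro 0.2200.
Unrounded shares: Chaudhri 1,050,246.87; Lindqvist 326,370.78; Halvorsen 1,397,931.61; Quinlan 800,839.34; Ferraro 1,008,511.40.
Rounded to nearest $5: Chaudhri $1,050,245; Lindqvist $326,370; Halvorsen $1,397,930; Quinlan $800,840; Ferraro $1,008,510. Sum = $4,583,895.
Difference $4,583,900 − $4,583,895 = +$5 applied to largest allocation (Halvorsen): Halvorsen becomes $1,397,935.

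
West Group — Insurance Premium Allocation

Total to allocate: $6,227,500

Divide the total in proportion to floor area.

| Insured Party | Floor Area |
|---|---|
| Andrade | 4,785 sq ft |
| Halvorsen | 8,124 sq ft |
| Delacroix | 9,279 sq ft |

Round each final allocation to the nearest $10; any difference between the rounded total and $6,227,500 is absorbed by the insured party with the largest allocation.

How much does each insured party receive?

Andrade: $1,343,000 · Halvorsen: $2,280,160 · Delacroix: $2,604,340

Floor area total: 22,188.
Unrounded shares: Andrade 4,785/22,188 × $6,227,500 = 1,343,004.66; Halvorsen 8,124/22,188 × $6,227,500 = 2,280,160.90; Delacroix 9,279/22,188 × $6,227,500 = 2,604,334.44.
After rounding ($10): Andrade $1,343,000; Halvorsen $2,280,160; Delacroix $2,604,330. Sum = $6,227,490.
Difference $6,227,500 − $6,227,490 = +$10 applied to largest allocation (Delacroix): Delacroix becomes $2,604,340.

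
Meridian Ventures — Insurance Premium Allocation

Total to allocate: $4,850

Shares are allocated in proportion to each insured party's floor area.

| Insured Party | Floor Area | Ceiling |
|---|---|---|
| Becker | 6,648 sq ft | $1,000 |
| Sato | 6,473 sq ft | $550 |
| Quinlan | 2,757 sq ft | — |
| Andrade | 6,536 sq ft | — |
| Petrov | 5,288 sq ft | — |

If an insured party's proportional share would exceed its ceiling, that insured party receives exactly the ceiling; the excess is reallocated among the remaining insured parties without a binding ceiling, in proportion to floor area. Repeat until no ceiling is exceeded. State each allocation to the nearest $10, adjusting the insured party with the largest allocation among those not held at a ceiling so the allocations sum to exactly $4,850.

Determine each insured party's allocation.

Sum of floor area: 27,702.
Unconstrained shares: Becker 1,163.92; Sato 1,133.28; Quinlan 482.69; Andrade 1,144.31; Petrov 925.81.
Capped: Becker ($1,000), Sato ($550); residual $3,300 reallocated over remaining floor area 14,581.
Redistributed shares: Quinlan 623.97 → $620; Andrade 1,479.24 → $1,480; Petrov 1,196.79 → $1,200.

Becker: $1,000 | Sato: $550 | Quinlan: $620 | Andrade: $1,480 | Petrov: $1,200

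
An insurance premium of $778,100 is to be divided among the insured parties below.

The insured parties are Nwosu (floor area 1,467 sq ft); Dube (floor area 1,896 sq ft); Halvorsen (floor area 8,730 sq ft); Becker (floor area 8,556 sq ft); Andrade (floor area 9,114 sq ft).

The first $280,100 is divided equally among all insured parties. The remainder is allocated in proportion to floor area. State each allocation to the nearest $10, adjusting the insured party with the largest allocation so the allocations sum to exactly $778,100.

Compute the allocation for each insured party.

Nwosu: $80,570 | Dube: $87,740 | Halvorsen: $202,090 | Becker: $199,180 | Andrade: $208,520

Equal tier: $280,100 ÷ 5 = $56,020 apiece.
Remainder $498,000 by floor area (total 29,763): Nwosu 24,546.11 → $24,550; Dube 31,724.22 → $31,720; Halvorsen 146,071.97 → $146,070; Becker 143,160.57 → $143,160; Andrade 152,497.13 → $152,500.
Totals: Nwosu $56,020 + $24,550 = $80,570; Dube $56,020 + $31,720 = $87,740; Halvorsen $56,020 + $146,070 = $202,090; Becker $56,020 + $143,160 = $199,180; Andrade $56,020 + $152,500 = $208,520.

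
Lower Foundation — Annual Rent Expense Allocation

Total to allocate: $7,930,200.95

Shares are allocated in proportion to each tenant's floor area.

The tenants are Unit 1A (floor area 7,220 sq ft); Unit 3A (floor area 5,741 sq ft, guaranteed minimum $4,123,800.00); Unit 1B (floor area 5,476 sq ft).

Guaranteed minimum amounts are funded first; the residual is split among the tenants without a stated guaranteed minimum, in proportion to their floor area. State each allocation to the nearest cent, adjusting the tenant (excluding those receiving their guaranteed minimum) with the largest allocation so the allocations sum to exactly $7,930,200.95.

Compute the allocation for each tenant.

Guaranteed amounts: Unit 3A $4,123,800.00. Balance $3,806,400.95.
Balance split over remaining floor area 12,696: Unit 1A 2,164,635.7009 → $2,164,635.70; Unit 1B 1,641,765.2491 → $1,641,765.25.

Unit 1A: $2,164,635.70 · Unit 3A: $4,123,800.00 · Unit 1B: $1,641,765.25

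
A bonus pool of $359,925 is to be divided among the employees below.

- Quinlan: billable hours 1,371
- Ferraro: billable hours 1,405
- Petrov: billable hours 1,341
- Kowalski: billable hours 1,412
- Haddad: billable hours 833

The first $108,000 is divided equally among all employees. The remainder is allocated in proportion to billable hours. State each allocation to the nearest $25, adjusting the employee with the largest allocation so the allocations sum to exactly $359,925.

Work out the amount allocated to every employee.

First tranche $108,000 split equally: $21,600 each.
Remainder $251,925 by billable hours (total 6,362): Quinlan 54,289.40 → $54,300; Ferraro 55,635.75 → $55,625; Petrov 53,101.45 → $53,100; Kowalski 55,912.94 → $55,925; Haddad 32,985.46 → $32,975.
Totals: Quinlan $21,600 + $54,300 = $75,900; Ferraro $21,600 + $55,625 = $77,225; Petrov $21,600 + $53,100 = $74,700; Kowalski $21,600 + $55,925 = $77,525; Haddad $21,600 + $32,975 = $54,575.

Quinlan: $75,900 · Ferraro: $77,225 · Petrov: $74,700 · Kowalski: $77,525 · Haddad: $54,575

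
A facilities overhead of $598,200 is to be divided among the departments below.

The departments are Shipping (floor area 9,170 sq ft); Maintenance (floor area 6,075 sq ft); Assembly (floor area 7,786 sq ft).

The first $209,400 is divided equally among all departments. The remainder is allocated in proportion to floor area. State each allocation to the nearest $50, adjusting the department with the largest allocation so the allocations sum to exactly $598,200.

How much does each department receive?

Shipping: $224,600 · Maintenance: $172,350 · Assembly: $201,250

Equal tier: $209,400 ÷ 3 = $69,800 apiece.
Remainder $388,800 by floor area (total 23,031): Shipping 154,804.22 → $154,800; Maintenance 102,555.69 → $102,550; Assembly 131,440.09 → $131,450.
Totals: Shipping $69,800 + $154,800 = $224,600; Maintenance $69,800 + $102,550 = $172,350; Assembly $69,800 + $131,450 = $201,250.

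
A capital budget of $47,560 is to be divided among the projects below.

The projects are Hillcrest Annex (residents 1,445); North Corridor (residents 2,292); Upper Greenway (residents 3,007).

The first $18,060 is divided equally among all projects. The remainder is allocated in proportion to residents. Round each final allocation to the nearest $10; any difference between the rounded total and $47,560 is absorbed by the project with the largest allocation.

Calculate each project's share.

Hillcrest Annex: $12,340; North Corridor: $16,050; Upper Greenway: $19,170

First tranche $18,060 split equally: $6,020 each.
Remainder $29,500 by residents (total 6,744): Hillcrest Annex 6,320.80 → $6,320; North Corridor 10,025.80 → $10,030; Upper Greenway 13,153.40 → $13,150.
Totals: Hillcrest Annex $6,020 + $6,320 = $12,340; North Corridor $6,020 + $10,030 = $16,050; Upper Greenway $6,020 + $13,150 = $19,170.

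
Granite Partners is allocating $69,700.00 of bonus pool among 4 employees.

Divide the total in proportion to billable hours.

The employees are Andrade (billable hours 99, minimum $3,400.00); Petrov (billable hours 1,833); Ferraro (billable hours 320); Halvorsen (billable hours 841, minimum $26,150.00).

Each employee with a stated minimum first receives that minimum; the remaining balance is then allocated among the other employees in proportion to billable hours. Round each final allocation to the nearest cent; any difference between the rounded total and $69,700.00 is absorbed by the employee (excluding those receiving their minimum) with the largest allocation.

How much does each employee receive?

Minimums first: Andrade $3,400.00; Halvorsen $26,150.00. Residual $40,150.00.
Residual split over remaining billable hours 2,153: Petrov 34,182.5128 → $34,182.51; Ferraro 5,967.4872 → $5,967.49.

Andrade: $3,400.00 | Petrov: $34,182.51 | Ferraro: $5,967.49 | Halvorsen: $26,150.00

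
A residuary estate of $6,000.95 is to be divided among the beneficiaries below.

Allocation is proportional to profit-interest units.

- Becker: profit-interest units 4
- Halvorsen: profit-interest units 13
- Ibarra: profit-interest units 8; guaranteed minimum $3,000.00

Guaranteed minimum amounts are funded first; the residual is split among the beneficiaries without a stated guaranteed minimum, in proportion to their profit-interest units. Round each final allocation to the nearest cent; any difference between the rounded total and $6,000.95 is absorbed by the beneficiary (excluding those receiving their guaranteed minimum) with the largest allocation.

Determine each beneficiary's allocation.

Guaranteed amounts: Ibarra $3,000.00. Balance $3,000.95.
Balance split over remaining profit-interest units 17: Becker 706.1059 → $706.11; Halvorsen 2,294.8441 → $2,294.84.

Becker: $706.11 | Halvorsen: $2,294.84 | Ibarra: $3,000.00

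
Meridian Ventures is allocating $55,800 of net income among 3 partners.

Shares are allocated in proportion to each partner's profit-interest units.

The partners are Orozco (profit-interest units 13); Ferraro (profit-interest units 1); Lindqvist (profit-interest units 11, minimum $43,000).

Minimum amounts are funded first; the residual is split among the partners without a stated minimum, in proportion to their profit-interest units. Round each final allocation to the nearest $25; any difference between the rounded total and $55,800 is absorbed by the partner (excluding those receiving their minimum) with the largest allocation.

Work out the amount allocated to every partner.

Orozco: $11,875; Ferraro: $925; Lindqvist: $43,000

Minimums first: Lindqvist $43,000. Remaining pool $12,800.
Remaining pool split over remaining profit-interest units 14: Orozco 11,885.71 → $11,875; Ferraro 914.29 → $925.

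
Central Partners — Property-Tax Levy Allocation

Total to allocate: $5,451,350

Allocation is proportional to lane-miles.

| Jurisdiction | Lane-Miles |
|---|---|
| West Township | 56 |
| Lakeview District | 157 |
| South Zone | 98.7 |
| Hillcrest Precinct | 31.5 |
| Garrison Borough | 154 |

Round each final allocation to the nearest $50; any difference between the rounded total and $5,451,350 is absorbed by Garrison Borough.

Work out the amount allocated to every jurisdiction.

West Township: $614,000 · Lakeview District: $1,721,350 · South Zone: $1,082,150 · Hillcrest Precinct: $345,350 · Garrison Borough: $1,688,500

Sum of lane-miles: 497.2.
Unrounded shares: West Township 56/497.2 × $5,451,350 = 613,989.54; Lakeview District 157/497.2 × $5,451,350 = 1,721,363.54; South Zone 98.7/497.2 × $5,451,350 = 1,082,156.57; Hillcrest Precinct 31.5/497.2 × $5,451,350 = 345,369.12; Garrison Borough 154/497.2 × $5,451,350 = 1,688,471.24.
At nearest $50: West Township $614,000; Lakeview District $1,721,350; South Zone $1,082,150; Hillcrest Precinct $345,350; Garrison Borough $1,688,450. Sum = $5,451,300.
Difference $5,451,350 − $5,451,300 = +$50 applied to Garrison Borough: Garrison Borough becomes $1,688,500.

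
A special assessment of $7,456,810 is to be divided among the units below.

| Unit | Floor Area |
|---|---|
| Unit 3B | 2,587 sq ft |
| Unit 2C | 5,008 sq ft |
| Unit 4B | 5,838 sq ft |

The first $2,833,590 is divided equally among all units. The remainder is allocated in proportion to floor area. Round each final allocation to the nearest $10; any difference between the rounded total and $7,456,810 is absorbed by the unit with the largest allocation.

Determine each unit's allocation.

Unit 3B: $1,834,890; Unit 2C: $2,668,130; Unit 4B: $2,953,790

Equal tier: $2,833,590 ÷ 3 = $944,530 apiece.
Remainder $4,623,220 by floor area (total 13,433): Unit 3B 890,364.78 → $890,360; Unit 2C 1,723,597.54 → $1,723,600; Unit 4B 2,009,257.68 → $2,009,260.
Totals: Unit 3B $944,530 + $890,360 = $1,834,890; Unit 2C $944,530 + $1,723,600 = $2,668,130; Unit 4B $944,530 + $2,009,260 = $2,953,790.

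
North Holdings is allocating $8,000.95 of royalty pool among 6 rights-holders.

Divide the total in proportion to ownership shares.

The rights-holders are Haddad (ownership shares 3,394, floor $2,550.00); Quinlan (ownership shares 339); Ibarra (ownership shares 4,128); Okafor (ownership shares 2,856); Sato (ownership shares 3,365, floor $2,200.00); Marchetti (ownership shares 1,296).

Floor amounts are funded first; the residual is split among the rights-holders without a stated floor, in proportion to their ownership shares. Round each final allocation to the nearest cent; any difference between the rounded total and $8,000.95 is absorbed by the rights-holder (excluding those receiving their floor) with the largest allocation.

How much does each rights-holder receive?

Haddad: $2,550.00 · Quinlan: $127.87 · Ibarra: $1,557.01 · Okafor: $1,077.24 · Sato: $2,200.00 · Marchetti: $488.83

Minimums first: Haddad $2,550.00; Sato $2,200.00. Residual $3,250.95.
Residual split over remaining ownership shares 8,619: Quinlan 127.8654 → $127.87; Ibarra 1,557.0161 → $1,557.02; Okafor 1,077.2379 → $1,077.24; Marchetti 488.8306 → $488.83.
Rounding difference −$0.01 applied to Ibarra → $1,557.01.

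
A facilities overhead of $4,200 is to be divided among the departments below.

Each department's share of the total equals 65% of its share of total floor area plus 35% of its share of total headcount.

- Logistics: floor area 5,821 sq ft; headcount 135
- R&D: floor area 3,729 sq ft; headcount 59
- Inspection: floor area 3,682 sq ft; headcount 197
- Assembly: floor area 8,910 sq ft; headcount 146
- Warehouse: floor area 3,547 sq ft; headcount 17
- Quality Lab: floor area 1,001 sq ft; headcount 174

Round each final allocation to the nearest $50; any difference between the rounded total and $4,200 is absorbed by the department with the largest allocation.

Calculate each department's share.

Floor area total 26,690; headcount total 728.
Composite weights (65% floor area + 35% headcount): Logistics 0.2067; R&D 0.1192; Inspection 0.1844; Assembly 0.2872; Warehouse 0.0946; Quality Lab 0.1080.
Unrounded shares: Logistics 868.00; R&D 500.56; Inspection 774.40; Assembly 1,206.17; Warehouse 397.13; Quality Lab 453.73.
Rounded to nearest $50: Logistics $850; R&D $500; Inspection $750; Assembly $1,200; Warehouse $400; Quality Lab $450. Sum = $4,150.
Difference $4,200 − $4,150 = +$50 applied to largest allocation (Assembly): Assembly becomes $1,250.

Logistics: $850 | R&D: $500 | Inspection: $750 | Assembly: $1,250 | Warehouse: $400 | Quality Lab: $450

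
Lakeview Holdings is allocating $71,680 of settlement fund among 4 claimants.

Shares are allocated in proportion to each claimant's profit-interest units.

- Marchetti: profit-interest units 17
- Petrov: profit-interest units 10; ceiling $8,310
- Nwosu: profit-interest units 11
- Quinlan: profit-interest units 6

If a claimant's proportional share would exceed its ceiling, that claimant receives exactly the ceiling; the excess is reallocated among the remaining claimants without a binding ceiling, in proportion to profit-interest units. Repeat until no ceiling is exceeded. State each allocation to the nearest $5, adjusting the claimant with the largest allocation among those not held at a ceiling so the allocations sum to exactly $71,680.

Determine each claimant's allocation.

Marchetti: $31,685 · Petrov: $8,310 · Nwosu: $20,500 · Quinlan: $11,185

Combined profit-interest units = 44.
Proportional shares (ignoring caps): Marchetti 27,694.55; Petrov 16,290.91; Nwosu 17,920.00; Quinlan 9,774.55.
Cap binds for Petrov ($8,310); remaining pool $63,370 reallocated over remaining profit-interest units 34.
Remaining shares: Marchetti 31,685.00 → $31,685; Nwosu 20,502.06 → $20,500; Quinlan 11,182.94 → $11,185.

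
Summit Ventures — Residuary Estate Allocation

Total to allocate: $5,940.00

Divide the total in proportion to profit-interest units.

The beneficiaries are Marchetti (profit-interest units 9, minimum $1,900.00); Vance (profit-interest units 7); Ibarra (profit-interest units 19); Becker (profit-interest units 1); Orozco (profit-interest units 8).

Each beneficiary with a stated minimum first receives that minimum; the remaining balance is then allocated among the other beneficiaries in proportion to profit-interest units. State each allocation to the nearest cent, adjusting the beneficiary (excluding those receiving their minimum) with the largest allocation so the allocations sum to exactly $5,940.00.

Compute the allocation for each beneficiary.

Fund the minimums — Marchetti $1,900.00. Remaining pool $4,040.00.
Remaining pool split over remaining profit-interest units 35: Vance 808.0000 → $808.00; Ibarra 2,193.1429 → $2,193.14; Becker 115.4286 → $115.43; Orozco 923.4286 → $923.43.

Marchetti: $1,900.00 · Vance: $808.00 · Ibarra: $2,193.14 · Becker: $115.43 · Orozco: $923.43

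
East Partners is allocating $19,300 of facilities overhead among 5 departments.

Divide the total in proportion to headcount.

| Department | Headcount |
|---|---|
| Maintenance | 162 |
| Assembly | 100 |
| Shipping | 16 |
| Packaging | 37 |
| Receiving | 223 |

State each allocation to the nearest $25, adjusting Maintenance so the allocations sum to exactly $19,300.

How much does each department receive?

Maintenance: $5,825 · Assembly: $3,575 · Shipping: $575 · Packaging: $1,325 · Receiving: $8,000

Sum of headcount: 538.
Unrounded shares: Maintenance 162/538 × $19,300 = 5,811.52; Assembly 100/538 × $19,300 = 3,587.36; Shipping 16/538 × $19,300 = 573.98; Packaging 37/538 × $19,300 = 1,327.32; Receiving 223/538 × $19,300 = 7,999.81.
After rounding ($25): Maintenance $5,800; Assembly $3,575; Shipping $575; Packaging $1,325; Receiving $8,000. Sum = $19,275.
Difference $19,300 − $19,275 = +$25 applied to Maintenance: Maintenance becomes $5,825.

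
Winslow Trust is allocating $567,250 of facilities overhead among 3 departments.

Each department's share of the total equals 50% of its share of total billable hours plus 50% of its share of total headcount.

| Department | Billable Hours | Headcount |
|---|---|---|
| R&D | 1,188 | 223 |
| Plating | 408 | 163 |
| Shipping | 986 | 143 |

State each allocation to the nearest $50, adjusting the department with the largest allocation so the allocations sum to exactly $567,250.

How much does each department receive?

Billable hours total 2,582; headcount total 529.
Combined weights (50% billable hours + 50% headcount): R&D 0.4408; Plating 0.2331; Shipping 0.3261.
Pro-rata amounts: R&D 250,060.40; Plating 132,210.54; Shipping 184,979.06.
Rounded to nearest $50: R&D $250,050; Plating $132,200; Shipping $185,000. Sum = $567,250.
Sum already equals the total — no adjustment.

R&D: $250,050 | Plating: $132,200 | Shipping: $185,000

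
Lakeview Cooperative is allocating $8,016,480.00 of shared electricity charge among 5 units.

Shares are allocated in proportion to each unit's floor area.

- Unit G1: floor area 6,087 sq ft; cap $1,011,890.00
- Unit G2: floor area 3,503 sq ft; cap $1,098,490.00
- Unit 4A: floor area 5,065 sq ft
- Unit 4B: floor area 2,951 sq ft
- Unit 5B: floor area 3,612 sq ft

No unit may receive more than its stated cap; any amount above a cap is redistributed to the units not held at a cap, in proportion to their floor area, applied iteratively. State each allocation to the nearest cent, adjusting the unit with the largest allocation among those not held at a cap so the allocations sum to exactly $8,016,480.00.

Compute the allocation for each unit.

Total floor area = 21,218.
Unconstrained shares: Unit G1 2,299,760.2865; Unit G2 1,323,486.1646; Unit 4A 1,913,633.2925; Unit 4B 1,114,932.2500; Unit 5B 1,364,668.0064.
Cap binds for Unit G1 ($1,011,890.00), Unit G2 ($1,098,490.00); remaining pool $5,906,100.00 reallocated over remaining floor area 11,628.
Remaining shares: Unit 4A 2,572,617.5181 → $2,572,617.52; Unit 4B 1,498,873.5036 → $1,498,873.50; Unit 5B 1,834,608.9783 → $1,834,608.98.

Unit G1: $1,011,890.00 | Unit G2: $1,098,490.00 | Unit 4A: $2,572,617.52 | Unit 4B: $1,498,873.50 | Unit 5B: $1,834,608.98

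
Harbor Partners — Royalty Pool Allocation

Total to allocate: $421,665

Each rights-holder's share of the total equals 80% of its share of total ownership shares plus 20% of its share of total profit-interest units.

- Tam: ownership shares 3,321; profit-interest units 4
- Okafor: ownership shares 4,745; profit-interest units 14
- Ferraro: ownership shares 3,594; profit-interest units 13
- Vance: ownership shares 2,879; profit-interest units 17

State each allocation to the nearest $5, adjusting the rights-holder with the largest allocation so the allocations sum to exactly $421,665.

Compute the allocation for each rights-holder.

Tam: $84,080; Okafor: $134,690; Ferraro: $106,230; Vance: $96,665

Ownership shares total 14,539; profit-interest units total 48.
Composite weights (80% ownership shares + 20% profit-interest units): Tam 0.1994; Okafor 0.3194; Ferraro 0.2519; Vance 0.2292.
Raw shares: Tam 84,081.16; Okafor 134,690.00; Ferraro 106,227.71; Vance 96,666.12.
After rounding ($5): Tam $84,080; Okafor $134,690; Ferraro $106,230; Vance $96,665. Sum = $421,665.
Rounded total matches; no reconciliation needed.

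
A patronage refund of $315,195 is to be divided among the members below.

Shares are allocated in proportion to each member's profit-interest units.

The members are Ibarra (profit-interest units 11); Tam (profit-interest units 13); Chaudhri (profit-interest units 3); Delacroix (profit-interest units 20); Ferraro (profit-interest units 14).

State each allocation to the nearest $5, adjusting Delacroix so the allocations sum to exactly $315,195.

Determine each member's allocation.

Ibarra: $56,840 · Tam: $67,175 · Chaudhri: $15,500 · Delacroix: $103,340 · Ferraro: $72,340

Sum of profit-interest units: 61.
Pro-rata amounts: Ibarra 11/61 × $315,195 = 56,838.44; Tam 13/61 × $315,195 = 67,172.70; Chaudhri 3/61 × $315,195 = 15,501.39; Delacroix 20/61 × $315,195 = 103,342.62; Ferraro 14/61 × $315,195 = 72,339.84.
At nearest $5: Ibarra $56,840; Tam $67,175; Chaudhri $15,500; Delacroix $103,345; Ferraro $72,340. Sum = $315,200.
Difference $315,195 − $315,200 = −$5 applied to Delacroix: Delacroix becomes $103,340.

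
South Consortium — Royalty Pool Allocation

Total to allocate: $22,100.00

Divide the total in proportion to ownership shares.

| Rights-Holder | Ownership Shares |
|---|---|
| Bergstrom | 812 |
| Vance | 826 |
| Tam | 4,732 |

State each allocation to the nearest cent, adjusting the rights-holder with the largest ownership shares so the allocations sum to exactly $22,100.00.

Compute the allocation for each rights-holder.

Combined ownership shares = 812 + 826 + 4,732 = 6,370.
Unrounded shares: Bergstrom 2,817.1429; Vance 2,865.7143; Tam 16,417.1429.
After rounding (cent): Bergstrom $2,817.14; Vance $2,865.71; Tam $16,417.14. Sum = $22,099.99.
Difference $22,100.00 − $22,099.99 = +$0.01 applied to largest ownership shares (Tam): Tam becomes $16,417.15.

Bergstrom: $2,817.14; Vance: $2,865.71; Tam: $16,417.15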